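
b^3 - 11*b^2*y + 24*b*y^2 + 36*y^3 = (b - 6*y)^2*(b + y)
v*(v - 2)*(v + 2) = v^3 - 4*v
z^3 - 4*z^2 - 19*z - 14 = (z - 7)*(z + 1)*(z + 2)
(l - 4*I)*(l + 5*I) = l^2 + I*l + 20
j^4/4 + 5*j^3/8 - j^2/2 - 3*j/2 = j*(j/2 + 1)^2*(j - 3/2)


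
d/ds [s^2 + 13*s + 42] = 2*s + 13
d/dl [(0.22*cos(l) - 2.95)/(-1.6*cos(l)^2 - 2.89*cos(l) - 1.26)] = (-0.352*cos(l)^2 + 9.44*cos(l) + 8.8027)*sin(l)/(2.56*cos(l)^4 + 9.248*cos(l)^3 + 12.3841*cos(l)^2 + 7.2828*cos(l) + 1.5876)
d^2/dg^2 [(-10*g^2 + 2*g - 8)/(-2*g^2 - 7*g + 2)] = 8*(-37*g^3 + 54*g^2 + 78*g + 109)/(8*g^6 + 84*g^5 + 270*g^4 + 175*g^3 - 270*g^2 + 84*g - 8)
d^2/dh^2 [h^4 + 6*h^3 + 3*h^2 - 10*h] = 12*h^2 + 36*h + 6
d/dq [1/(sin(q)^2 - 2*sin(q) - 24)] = 2*(1 - sin(q))*cos(q)/((sin(q) - 6)^2*(sin(q) + 4)^2)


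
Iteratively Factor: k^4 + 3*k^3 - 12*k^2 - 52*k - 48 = (k - 4)*(k^3 + 7*k^2 + 16*k + 12) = (k - 4)*(k + 3)*(k^2 + 4*k + 4) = (k - 4)*(k + 2)*(k + 3)*(k + 2)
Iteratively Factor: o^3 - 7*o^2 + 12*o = (o)*(o^2 - 7*o + 12) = o*(o - 4)*(o - 3)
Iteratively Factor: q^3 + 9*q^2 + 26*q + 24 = (q + 3)*(q^2 + 6*q + 8) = (q + 3)*(q + 4)*(q + 2)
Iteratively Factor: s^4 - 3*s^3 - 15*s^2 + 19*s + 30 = (s + 1)*(s^3 - 4*s^2 - 11*s + 30) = (s - 2)*(s + 1)*(s^2 - 2*s - 15) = (s - 5)*(s - 2)*(s + 1)*(s + 3)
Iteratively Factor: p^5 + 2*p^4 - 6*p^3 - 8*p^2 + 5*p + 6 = (p + 1)*(p^4 + p^3 - 7*p^2 - p + 6) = (p - 2)*(p + 1)*(p^3 + 3*p^2 - p - 3) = (p - 2)*(p + 1)^2*(p^2 + 2*p - 3) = (p - 2)*(p - 1)*(p + 1)^2*(p + 3)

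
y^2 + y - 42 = (y - 6)*(y + 7)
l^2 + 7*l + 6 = (l + 1)*(l + 6)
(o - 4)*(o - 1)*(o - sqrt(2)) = o^3 - 5*o^2 - sqrt(2)*o^2 + 4*o + 5*sqrt(2)*o - 4*sqrt(2)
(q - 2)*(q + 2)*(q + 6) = q^3 + 6*q^2 - 4*q - 24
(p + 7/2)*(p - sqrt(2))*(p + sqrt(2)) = p^3 + 7*p^2/2 - 2*p - 7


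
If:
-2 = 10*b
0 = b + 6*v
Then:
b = -1/5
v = 1/30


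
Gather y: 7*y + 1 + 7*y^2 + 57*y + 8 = 7*y^2 + 64*y + 9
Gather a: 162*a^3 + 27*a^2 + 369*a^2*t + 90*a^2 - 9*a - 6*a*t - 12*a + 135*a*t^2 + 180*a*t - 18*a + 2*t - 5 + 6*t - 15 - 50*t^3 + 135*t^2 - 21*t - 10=162*a^3 + a^2*(369*t + 117) + a*(135*t^2 + 174*t - 39) - 50*t^3 + 135*t^2 - 13*t - 30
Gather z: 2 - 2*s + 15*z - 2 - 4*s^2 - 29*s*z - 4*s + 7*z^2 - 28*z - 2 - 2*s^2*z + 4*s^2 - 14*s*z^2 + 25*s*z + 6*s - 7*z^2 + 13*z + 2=-14*s*z^2 + z*(-2*s^2 - 4*s)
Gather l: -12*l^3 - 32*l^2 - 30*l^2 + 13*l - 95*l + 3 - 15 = -12*l^3 - 62*l^2 - 82*l - 12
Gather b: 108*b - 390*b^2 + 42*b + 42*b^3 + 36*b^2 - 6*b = 42*b^3 - 354*b^2 + 144*b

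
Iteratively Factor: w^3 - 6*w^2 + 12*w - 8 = (w - 2)*(w^2 - 4*w + 4) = (w - 2)^2*(w - 2)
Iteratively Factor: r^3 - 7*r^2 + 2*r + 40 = (r - 5)*(r^2 - 2*r - 8) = (r - 5)*(r - 4)*(r + 2)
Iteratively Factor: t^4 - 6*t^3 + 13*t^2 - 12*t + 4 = (t - 1)*(t^3 - 5*t^2 + 8*t - 4) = (t - 1)^2*(t^2 - 4*t + 4) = (t - 2)*(t - 1)^2*(t - 2)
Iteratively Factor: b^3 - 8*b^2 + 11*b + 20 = (b - 4)*(b^2 - 4*b - 5) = (b - 4)*(b + 1)*(b - 5)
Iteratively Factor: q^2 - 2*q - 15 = (q + 3)*(q - 5)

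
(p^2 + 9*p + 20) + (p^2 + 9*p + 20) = 2*p^2 + 18*p + 40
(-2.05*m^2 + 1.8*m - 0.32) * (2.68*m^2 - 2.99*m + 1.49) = -5.494*m^4 + 10.9535*m^3 - 9.2941*m^2 + 3.6388*m - 0.4768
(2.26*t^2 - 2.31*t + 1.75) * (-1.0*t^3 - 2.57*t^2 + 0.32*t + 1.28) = -2.26*t^5 - 3.4982*t^4 + 4.9099*t^3 - 2.3439*t^2 - 2.3968*t + 2.24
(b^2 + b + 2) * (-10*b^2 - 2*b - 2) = -10*b^4 - 12*b^3 - 24*b^2 - 6*b - 4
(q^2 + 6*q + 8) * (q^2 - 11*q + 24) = q^4 - 5*q^3 - 34*q^2 + 56*q + 192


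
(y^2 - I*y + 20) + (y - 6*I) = y^2 + y - I*y + 20 - 6*I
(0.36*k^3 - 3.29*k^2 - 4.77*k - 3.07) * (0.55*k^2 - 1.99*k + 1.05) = 0.198*k^5 - 2.5259*k^4 + 4.3016*k^3 + 4.3493*k^2 + 1.1008*k - 3.2235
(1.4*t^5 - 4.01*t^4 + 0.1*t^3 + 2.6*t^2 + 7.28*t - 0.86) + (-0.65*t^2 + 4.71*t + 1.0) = 1.4*t^5 - 4.01*t^4 + 0.1*t^3 + 1.95*t^2 + 11.99*t + 0.14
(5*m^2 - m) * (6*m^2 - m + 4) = 30*m^4 - 11*m^3 + 21*m^2 - 4*m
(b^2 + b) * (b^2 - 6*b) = b^4 - 5*b^3 - 6*b^2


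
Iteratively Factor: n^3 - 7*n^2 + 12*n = (n)*(n^2 - 7*n + 12) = n*(n - 3)*(n - 4)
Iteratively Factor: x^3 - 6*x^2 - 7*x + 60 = (x + 3)*(x^2 - 9*x + 20) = (x - 4)*(x + 3)*(x - 5)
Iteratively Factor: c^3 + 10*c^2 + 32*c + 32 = (c + 4)*(c^2 + 6*c + 8) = (c + 2)*(c + 4)*(c + 4)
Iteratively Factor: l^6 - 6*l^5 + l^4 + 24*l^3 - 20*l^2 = (l)*(l^5 - 6*l^4 + l^3 + 24*l^2 - 20*l) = l*(l - 2)*(l^4 - 4*l^3 - 7*l^2 + 10*l) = l^2*(l - 2)*(l^3 - 4*l^2 - 7*l + 10) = l^2*(l - 2)*(l + 2)*(l^2 - 6*l + 5) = l^2*(l - 5)*(l - 2)*(l + 2)*(l - 1)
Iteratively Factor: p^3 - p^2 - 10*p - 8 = (p + 2)*(p^2 - 3*p - 4) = (p + 1)*(p + 2)*(p - 4)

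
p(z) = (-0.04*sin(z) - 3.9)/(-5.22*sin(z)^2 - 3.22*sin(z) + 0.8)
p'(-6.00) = -89.49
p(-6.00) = 7.71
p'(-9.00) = -2.46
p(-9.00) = -3.13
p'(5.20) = 58.98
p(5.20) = 9.00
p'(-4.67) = 0.04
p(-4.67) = 0.52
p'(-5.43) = -1.35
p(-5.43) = 0.86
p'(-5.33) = -0.95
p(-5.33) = 0.74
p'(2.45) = 2.61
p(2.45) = 1.16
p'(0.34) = -33.83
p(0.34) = 4.58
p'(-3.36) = 1026.09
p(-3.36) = 27.38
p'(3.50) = -0.94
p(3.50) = -3.02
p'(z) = (10.44*sin(z)*cos(z) + 3.22*cos(z))*(-0.04*sin(z) - 3.9)/(-5.22*sin(z)^2 - 3.22*sin(z) + 0.8)^2 - 0.04*cos(z)/(-5.22*sin(z)^2 - 3.22*sin(z) + 0.8)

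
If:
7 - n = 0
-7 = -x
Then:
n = 7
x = 7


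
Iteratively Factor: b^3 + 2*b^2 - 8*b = (b)*(b^2 + 2*b - 8) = b*(b - 2)*(b + 4)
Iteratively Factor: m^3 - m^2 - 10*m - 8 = (m + 2)*(m^2 - 3*m - 4) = (m - 4)*(m + 2)*(m + 1)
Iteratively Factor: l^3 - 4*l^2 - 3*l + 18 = (l - 3)*(l^2 - l - 6) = (l - 3)^2*(l + 2)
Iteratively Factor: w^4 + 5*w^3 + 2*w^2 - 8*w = (w - 1)*(w^3 + 6*w^2 + 8*w) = (w - 1)*(w + 4)*(w^2 + 2*w) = w*(w - 1)*(w + 4)*(w + 2)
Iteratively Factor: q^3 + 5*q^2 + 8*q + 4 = (q + 2)*(q^2 + 3*q + 2) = (q + 2)^2*(q + 1)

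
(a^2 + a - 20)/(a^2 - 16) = (a + 5)/(a + 4)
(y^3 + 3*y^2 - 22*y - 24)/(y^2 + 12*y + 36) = (y^2 - 3*y - 4)/(y + 6)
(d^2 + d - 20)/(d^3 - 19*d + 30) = (d - 4)/(d^2 - 5*d + 6)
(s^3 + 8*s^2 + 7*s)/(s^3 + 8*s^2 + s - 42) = s*(s + 1)/(s^2 + s - 6)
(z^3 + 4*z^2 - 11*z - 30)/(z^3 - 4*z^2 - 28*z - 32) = (z^2 + 2*z - 15)/(z^2 - 6*z - 16)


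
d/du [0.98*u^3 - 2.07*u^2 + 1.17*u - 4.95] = 2.94*u^2 - 4.14*u + 1.17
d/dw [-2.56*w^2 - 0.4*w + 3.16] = -5.12*w - 0.4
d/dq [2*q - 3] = 2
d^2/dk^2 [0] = 0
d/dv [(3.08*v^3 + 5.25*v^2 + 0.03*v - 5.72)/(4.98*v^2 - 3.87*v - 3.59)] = (15.3384*v^4 - 23.8392*v^3 - 53.6385*v^2 + 19.2762*v - 22.2441)/(24.8004*v^4 - 38.5452*v^3 - 20.7795*v^2 + 27.7866*v + 12.8881)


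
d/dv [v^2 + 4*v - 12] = 2*v + 4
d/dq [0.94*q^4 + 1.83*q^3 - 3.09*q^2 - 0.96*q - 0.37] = 3.76*q^3 + 5.49*q^2 - 6.18*q - 0.96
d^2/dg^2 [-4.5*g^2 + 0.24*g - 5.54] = -9.00000000000000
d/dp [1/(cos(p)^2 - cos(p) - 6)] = (2*cos(p) - 1)*sin(p)/(sin(p)^2 + cos(p) + 5)^2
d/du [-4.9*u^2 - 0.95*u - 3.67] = -9.8*u - 0.95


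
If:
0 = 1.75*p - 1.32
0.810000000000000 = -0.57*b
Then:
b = -1.42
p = 0.75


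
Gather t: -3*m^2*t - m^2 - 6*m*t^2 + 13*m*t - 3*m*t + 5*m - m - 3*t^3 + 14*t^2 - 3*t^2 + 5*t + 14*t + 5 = -m^2 + 4*m - 3*t^3 + t^2*(11 - 6*m) + t*(-3*m^2 + 10*m + 19) + 5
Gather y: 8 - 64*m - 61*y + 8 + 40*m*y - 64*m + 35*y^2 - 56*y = -128*m + 35*y^2 + y*(40*m - 117) + 16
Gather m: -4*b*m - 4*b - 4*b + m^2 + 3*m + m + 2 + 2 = -8*b + m^2 + m*(4 - 4*b) + 4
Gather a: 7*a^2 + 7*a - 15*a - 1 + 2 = 7*a^2 - 8*a + 1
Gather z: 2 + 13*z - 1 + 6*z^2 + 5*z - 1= 6*z^2 + 18*z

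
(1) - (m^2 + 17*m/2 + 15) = -m^2 - 17*m/2 - 14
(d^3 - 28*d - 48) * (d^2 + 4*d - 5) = d^5 + 4*d^4 - 33*d^3 - 160*d^2 - 52*d + 240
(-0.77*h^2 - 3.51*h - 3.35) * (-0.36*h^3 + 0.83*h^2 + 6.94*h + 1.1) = 0.2772*h^5 + 0.6245*h^4 - 7.0511*h^3 - 27.9869*h^2 - 27.11*h - 3.685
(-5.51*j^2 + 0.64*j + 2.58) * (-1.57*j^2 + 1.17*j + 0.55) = 8.6507*j^4 - 7.4515*j^3 - 6.3323*j^2 + 3.3706*j + 1.419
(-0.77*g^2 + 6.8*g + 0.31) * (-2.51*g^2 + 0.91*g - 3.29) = 1.9327*g^4 - 17.7687*g^3 + 7.9432*g^2 - 22.0899*g - 1.0199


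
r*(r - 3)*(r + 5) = r^3 + 2*r^2 - 15*r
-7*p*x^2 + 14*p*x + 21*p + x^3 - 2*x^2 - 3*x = (-7*p + x)*(x - 3)*(x + 1)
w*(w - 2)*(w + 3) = w^3 + w^2 - 6*w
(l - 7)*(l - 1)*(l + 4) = l^3 - 4*l^2 - 25*l + 28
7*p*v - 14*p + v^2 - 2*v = (7*p + v)*(v - 2)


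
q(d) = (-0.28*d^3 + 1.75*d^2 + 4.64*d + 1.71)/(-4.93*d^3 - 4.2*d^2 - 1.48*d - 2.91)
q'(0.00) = -1.30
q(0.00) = -0.59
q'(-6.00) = 0.00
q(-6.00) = 0.11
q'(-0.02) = -1.33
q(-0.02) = -0.56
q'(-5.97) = 0.00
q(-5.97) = 0.11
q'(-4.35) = 0.00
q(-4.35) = 0.11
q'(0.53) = 0.37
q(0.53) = -0.82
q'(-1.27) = -2.70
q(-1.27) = -0.34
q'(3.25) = 0.06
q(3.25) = -0.12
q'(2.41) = 0.12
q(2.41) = -0.19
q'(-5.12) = 0.01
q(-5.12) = 0.11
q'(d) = (-0.84*d^2 + 3.5*d + 4.64)/(-4.93*d^3 - 4.2*d^2 - 1.48*d - 2.91) + (14.79*d^2 + 8.4*d + 1.48)*(-0.28*d^3 + 1.75*d^2 + 4.64*d + 1.71)/(-4.93*d^3 - 4.2*d^2 - 1.48*d - 2.91)^2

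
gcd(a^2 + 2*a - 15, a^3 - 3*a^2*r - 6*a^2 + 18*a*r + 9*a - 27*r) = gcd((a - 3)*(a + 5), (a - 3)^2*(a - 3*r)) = a - 3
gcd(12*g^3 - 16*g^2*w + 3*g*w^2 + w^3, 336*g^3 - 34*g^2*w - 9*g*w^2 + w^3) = 6*g + w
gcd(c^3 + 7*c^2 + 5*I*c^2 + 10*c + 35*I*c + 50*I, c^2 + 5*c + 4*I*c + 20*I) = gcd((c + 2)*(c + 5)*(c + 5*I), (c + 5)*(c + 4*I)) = c + 5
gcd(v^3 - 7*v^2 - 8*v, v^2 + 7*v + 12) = 1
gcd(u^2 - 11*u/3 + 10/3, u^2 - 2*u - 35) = 1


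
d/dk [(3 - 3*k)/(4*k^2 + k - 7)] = 3*(-4*k^2 - k + (k - 1)*(8*k + 1) + 7)/(4*k^2 + k - 7)^2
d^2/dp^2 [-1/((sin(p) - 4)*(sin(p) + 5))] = (4*sin(p)^4 + 3*sin(p)^3 + 75*sin(p)^2 + 14*sin(p) - 42)/((sin(p) - 4)^3*(sin(p) + 5)^3)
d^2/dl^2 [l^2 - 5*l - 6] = 2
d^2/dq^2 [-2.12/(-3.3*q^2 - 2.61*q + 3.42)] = (-46.1736*q^2 - 36.51912*q + 2.12*(6.6*q + 2.61)*(13.2*q + 5.22) + 47.85264)/(3.3*q^2 + 2.61*q - 3.42)^3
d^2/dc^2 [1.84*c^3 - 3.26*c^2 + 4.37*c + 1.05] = 11.04*c - 6.52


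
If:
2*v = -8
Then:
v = -4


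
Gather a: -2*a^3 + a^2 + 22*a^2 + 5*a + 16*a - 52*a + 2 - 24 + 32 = -2*a^3 + 23*a^2 - 31*a + 10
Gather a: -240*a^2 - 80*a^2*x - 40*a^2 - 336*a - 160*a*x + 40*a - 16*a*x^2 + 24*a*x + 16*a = a^2*(-80*x - 280) + a*(-16*x^2 - 136*x - 280)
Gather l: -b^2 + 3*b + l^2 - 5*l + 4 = -b^2 + 3*b + l^2 - 5*l + 4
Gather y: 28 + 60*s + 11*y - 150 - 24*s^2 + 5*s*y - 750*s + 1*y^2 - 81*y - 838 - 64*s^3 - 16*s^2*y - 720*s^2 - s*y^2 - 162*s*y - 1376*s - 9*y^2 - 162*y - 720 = -64*s^3 - 744*s^2 - 2066*s + y^2*(-s - 8) + y*(-16*s^2 - 157*s - 232) - 1680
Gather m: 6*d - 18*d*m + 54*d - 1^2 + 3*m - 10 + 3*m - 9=60*d + m*(6 - 18*d) - 20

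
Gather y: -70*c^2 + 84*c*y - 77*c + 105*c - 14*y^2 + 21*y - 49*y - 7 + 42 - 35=-70*c^2 + 28*c - 14*y^2 + y*(84*c - 28)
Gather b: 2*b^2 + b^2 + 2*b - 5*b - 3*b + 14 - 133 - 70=3*b^2 - 6*b - 189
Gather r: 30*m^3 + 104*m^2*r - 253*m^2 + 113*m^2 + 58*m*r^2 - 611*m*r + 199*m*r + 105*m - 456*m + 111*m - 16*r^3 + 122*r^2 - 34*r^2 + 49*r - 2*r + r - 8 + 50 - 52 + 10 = 30*m^3 - 140*m^2 - 240*m - 16*r^3 + r^2*(58*m + 88) + r*(104*m^2 - 412*m + 48)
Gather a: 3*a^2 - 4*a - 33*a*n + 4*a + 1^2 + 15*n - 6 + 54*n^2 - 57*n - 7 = 3*a^2 - 33*a*n + 54*n^2 - 42*n - 12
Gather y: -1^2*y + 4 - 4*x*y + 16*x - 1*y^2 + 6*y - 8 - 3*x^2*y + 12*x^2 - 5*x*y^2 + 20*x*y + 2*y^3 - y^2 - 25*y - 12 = 12*x^2 + 16*x + 2*y^3 + y^2*(-5*x - 2) + y*(-3*x^2 + 16*x - 20) - 16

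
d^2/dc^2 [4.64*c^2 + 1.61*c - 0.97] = 9.28000000000000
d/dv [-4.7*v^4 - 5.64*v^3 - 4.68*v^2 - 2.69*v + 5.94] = -18.8*v^3 - 16.92*v^2 - 9.36*v - 2.69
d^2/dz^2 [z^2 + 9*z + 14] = 2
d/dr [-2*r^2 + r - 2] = 1 - 4*r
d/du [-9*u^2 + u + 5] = 1 - 18*u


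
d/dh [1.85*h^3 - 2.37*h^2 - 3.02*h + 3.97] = 5.55*h^2 - 4.74*h - 3.02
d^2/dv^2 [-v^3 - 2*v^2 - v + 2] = -6*v - 4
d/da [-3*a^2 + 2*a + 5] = 2 - 6*a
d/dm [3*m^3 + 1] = 9*m^2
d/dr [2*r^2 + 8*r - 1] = 4*r + 8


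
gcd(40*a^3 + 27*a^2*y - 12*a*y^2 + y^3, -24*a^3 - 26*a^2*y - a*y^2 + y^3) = a + y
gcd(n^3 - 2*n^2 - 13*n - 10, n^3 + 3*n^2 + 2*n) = n^2 + 3*n + 2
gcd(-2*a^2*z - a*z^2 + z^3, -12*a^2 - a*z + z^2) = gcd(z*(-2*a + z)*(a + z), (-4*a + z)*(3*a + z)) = 1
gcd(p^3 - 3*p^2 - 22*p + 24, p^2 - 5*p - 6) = p - 6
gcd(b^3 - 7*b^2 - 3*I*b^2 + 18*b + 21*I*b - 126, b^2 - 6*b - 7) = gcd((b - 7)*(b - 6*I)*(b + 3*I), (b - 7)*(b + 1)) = b - 7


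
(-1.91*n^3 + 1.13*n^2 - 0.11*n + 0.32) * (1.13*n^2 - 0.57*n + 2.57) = -2.1583*n^5 + 2.3656*n^4 - 5.6771*n^3 + 3.3284*n^2 - 0.4651*n + 0.8224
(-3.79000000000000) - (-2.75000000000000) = -1.04000000000000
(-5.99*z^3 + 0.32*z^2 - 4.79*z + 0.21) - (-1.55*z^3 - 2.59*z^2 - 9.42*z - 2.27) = -4.44*z^3 + 2.91*z^2 + 4.63*z + 2.48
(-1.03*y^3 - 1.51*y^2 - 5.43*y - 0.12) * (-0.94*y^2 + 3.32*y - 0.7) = 0.9682*y^5 - 2.0002*y^4 + 0.812*y^3 - 16.8578*y^2 + 3.4026*y + 0.084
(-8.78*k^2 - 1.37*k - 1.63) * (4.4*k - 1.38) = -38.632*k^3 + 6.0884*k^2 - 5.2814*k + 2.2494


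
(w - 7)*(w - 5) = w^2 - 12*w + 35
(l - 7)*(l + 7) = l^2 - 49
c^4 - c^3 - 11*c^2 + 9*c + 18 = (c - 3)*(c - 2)*(c + 1)*(c + 3)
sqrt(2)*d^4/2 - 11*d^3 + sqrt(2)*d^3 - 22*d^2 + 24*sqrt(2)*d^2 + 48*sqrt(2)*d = d*(d - 8*sqrt(2))*(d - 3*sqrt(2))*(sqrt(2)*d/2 + sqrt(2))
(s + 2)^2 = s^2 + 4*s + 4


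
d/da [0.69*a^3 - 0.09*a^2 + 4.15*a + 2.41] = 2.07*a^2 - 0.18*a + 4.15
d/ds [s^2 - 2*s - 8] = 2*s - 2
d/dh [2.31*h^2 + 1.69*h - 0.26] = 4.62*h + 1.69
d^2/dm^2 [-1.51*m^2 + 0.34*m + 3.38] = -3.02000000000000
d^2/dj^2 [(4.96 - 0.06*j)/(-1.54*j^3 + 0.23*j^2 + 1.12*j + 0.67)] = (0.853776*j^5 - 141.285144*j^4 + 28.322636*j^3 + 50.49864*j^2 - 38.42802*j - 11.005024)/(3.652264*j^9 - 1.636404*j^8 - 7.724178*j^7 - 2.398859*j^6 + 7.041468*j^5 + 5.961831*j^4 - 0.366562*j^3 - 2.831085*j^2 - 1.508304*j - 0.300763)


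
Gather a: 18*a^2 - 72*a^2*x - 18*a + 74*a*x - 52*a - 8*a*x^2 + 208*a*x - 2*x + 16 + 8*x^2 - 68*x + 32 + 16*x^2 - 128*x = a^2*(18 - 72*x) + a*(-8*x^2 + 282*x - 70) + 24*x^2 - 198*x + 48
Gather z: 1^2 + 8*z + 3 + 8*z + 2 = 16*z + 6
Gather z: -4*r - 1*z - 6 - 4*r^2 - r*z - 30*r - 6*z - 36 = -4*r^2 - 34*r + z*(-r - 7) - 42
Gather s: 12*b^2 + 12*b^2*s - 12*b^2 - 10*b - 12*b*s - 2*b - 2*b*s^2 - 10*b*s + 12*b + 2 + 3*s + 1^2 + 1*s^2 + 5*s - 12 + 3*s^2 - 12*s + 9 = s^2*(4 - 2*b) + s*(12*b^2 - 22*b - 4)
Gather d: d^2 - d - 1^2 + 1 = d^2 - d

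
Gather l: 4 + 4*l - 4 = 4*l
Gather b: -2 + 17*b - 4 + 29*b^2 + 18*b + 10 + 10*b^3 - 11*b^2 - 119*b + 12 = 10*b^3 + 18*b^2 - 84*b + 16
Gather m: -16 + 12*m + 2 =12*m - 14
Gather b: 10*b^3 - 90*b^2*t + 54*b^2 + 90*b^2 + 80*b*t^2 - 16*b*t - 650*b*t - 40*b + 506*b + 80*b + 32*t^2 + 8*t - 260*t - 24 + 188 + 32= 10*b^3 + b^2*(144 - 90*t) + b*(80*t^2 - 666*t + 546) + 32*t^2 - 252*t + 196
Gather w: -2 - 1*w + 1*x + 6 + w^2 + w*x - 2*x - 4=w^2 + w*(x - 1) - x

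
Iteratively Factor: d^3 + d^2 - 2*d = (d - 1)*(d^2 + 2*d) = d*(d - 1)*(d + 2)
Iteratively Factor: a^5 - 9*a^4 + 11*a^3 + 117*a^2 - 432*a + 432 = (a - 3)*(a^4 - 6*a^3 - 7*a^2 + 96*a - 144) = (a - 3)*(a + 4)*(a^3 - 10*a^2 + 33*a - 36) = (a - 3)^2*(a + 4)*(a^2 - 7*a + 12) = (a - 4)*(a - 3)^2*(a + 4)*(a - 3)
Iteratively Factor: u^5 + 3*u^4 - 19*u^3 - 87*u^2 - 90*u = (u + 3)*(u^4 - 19*u^2 - 30*u) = (u + 3)^2*(u^3 - 3*u^2 - 10*u) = u*(u + 3)^2*(u^2 - 3*u - 10) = u*(u + 2)*(u + 3)^2*(u - 5)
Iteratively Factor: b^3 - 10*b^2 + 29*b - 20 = (b - 4)*(b^2 - 6*b + 5) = (b - 5)*(b - 4)*(b - 1)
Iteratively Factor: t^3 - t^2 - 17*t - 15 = (t + 3)*(t^2 - 4*t - 5) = (t + 1)*(t + 3)*(t - 5)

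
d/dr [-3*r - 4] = -3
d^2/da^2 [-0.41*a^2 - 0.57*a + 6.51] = -0.820000000000000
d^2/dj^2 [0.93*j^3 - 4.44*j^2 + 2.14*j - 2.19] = 5.58*j - 8.88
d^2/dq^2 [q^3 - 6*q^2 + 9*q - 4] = 6*q - 12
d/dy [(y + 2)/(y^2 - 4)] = -1/(y^2 - 4*y + 4)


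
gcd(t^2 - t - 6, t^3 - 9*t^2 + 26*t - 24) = t - 3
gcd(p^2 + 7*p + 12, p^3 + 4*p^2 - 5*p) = 1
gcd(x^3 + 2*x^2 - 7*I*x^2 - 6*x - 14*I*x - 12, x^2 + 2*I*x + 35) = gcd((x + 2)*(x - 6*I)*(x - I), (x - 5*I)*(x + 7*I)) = 1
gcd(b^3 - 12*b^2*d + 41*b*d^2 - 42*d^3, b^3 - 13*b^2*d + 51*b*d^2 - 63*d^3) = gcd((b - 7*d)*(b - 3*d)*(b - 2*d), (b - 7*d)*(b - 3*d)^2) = b^2 - 10*b*d + 21*d^2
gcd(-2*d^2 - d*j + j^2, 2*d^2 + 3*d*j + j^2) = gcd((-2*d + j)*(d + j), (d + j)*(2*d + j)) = d + j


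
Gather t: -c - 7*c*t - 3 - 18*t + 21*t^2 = -c + 21*t^2 + t*(-7*c - 18) - 3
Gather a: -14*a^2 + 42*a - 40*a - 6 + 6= -14*a^2 + 2*a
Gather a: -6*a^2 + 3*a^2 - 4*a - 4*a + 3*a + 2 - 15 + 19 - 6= -3*a^2 - 5*a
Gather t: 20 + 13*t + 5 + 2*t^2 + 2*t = 2*t^2 + 15*t + 25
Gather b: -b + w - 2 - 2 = -b + w - 4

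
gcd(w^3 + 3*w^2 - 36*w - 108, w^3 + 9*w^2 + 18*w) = w^2 + 9*w + 18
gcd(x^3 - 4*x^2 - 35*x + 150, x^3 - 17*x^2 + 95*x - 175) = x^2 - 10*x + 25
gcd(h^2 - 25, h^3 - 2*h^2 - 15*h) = h - 5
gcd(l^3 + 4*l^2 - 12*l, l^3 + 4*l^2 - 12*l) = l^3 + 4*l^2 - 12*l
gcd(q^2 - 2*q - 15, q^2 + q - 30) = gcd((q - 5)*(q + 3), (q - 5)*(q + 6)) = q - 5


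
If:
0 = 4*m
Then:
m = 0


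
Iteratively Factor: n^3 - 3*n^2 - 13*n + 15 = (n + 3)*(n^2 - 6*n + 5) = (n - 5)*(n + 3)*(n - 1)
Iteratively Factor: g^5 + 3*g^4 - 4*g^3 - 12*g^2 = (g + 2)*(g^4 + g^3 - 6*g^2) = (g - 2)*(g + 2)*(g^3 + 3*g^2) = g*(g - 2)*(g + 2)*(g^2 + 3*g) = g*(g - 2)*(g + 2)*(g + 3)*(g)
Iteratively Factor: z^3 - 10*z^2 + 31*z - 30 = (z - 3)*(z^2 - 7*z + 10) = (z - 5)*(z - 3)*(z - 2)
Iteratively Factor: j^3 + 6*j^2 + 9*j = (j)*(j^2 + 6*j + 9) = j*(j + 3)*(j + 3)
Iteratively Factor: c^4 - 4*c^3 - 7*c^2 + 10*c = (c - 5)*(c^3 + c^2 - 2*c) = c*(c - 5)*(c^2 + c - 2) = c*(c - 5)*(c - 1)*(c + 2)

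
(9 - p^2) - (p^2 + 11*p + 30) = -2*p^2 - 11*p - 21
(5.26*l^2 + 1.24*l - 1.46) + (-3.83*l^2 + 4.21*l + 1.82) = 1.43*l^2 + 5.45*l + 0.36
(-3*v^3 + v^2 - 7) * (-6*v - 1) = 18*v^4 - 3*v^3 - v^2 + 42*v + 7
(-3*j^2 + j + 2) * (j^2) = -3*j^4 + j^3 + 2*j^2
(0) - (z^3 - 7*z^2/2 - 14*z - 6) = -z^3 + 7*z^2/2 + 14*z + 6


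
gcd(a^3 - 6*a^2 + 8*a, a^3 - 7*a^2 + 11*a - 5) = 1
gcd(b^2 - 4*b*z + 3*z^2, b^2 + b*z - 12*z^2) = -b + 3*z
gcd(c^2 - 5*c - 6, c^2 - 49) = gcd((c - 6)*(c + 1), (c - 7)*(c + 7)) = 1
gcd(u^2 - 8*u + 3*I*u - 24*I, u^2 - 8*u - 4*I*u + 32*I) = u - 8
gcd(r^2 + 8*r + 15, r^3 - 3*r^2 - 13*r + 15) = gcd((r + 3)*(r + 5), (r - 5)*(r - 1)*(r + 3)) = r + 3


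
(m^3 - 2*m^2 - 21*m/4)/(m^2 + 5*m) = (m^2 - 2*m - 21/4)/(m + 5)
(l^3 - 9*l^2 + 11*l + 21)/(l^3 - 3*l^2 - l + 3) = (l - 7)/(l - 1)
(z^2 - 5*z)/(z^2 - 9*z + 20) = z/(z - 4)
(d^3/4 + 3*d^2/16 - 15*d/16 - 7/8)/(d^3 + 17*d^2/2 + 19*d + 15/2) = (4*d^3 + 3*d^2 - 15*d - 14)/(8*(2*d^3 + 17*d^2 + 38*d + 15))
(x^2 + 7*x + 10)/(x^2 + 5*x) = (x + 2)/x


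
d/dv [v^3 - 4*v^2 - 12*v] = 3*v^2 - 8*v - 12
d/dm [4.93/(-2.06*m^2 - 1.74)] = 20.3116*m/(2.06*m^2 + 1.74)^2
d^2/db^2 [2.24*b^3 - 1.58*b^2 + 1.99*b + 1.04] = 13.44*b - 3.16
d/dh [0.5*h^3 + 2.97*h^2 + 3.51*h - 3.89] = 1.5*h^2 + 5.94*h + 3.51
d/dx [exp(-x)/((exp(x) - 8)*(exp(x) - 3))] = (-3*exp(2*x) + 22*exp(x) - 24)*exp(-x)/(exp(4*x) - 22*exp(3*x) + 169*exp(2*x) - 528*exp(x) + 576)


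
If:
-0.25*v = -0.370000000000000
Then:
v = 1.48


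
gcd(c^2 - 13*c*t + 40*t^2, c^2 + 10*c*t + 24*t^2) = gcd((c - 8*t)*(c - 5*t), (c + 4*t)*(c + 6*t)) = 1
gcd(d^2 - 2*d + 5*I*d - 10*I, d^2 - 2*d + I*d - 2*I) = d - 2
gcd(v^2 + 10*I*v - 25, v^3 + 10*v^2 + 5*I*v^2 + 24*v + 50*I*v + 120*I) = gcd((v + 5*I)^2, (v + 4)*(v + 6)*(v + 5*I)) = v + 5*I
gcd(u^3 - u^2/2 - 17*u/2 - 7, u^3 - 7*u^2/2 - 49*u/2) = 1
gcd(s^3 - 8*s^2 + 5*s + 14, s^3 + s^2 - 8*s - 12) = 1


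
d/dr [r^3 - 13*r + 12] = 3*r^2 - 13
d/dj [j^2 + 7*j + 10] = 2*j + 7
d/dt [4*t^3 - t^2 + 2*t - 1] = 12*t^2 - 2*t + 2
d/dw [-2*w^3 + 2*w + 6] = 2 - 6*w^2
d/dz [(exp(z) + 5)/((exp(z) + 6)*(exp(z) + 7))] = (-exp(2*z) - 10*exp(z) - 23)*exp(z)/(exp(4*z) + 26*exp(3*z) + 253*exp(2*z) + 1092*exp(z) + 1764)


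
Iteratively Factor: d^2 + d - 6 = (d + 3)*(d - 2)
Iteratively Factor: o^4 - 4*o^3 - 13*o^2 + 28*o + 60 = (o + 2)*(o^3 - 6*o^2 - o + 30) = (o - 5)*(o + 2)*(o^2 - o - 6) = (o - 5)*(o - 3)*(o + 2)*(o + 2)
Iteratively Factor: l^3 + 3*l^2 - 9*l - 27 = (l + 3)*(l^2 - 9) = (l - 3)*(l + 3)*(l + 3)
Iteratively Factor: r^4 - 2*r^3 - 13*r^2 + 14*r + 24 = (r + 3)*(r^3 - 5*r^2 + 2*r + 8) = (r - 4)*(r + 3)*(r^2 - r - 2) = (r - 4)*(r - 2)*(r + 3)*(r + 1)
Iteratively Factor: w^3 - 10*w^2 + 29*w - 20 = (w - 5)*(w^2 - 5*w + 4) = (w - 5)*(w - 1)*(w - 4)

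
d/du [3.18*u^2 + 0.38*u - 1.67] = 6.36*u + 0.38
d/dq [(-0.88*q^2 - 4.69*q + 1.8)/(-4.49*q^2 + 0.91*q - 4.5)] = (-21.8589*q^2 + 24.084*q + 19.467)/(20.1601*q^4 - 8.1718*q^3 + 41.2381*q^2 - 8.19*q + 20.25)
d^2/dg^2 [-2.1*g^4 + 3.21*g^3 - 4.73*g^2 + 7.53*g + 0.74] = -25.2*g^2 + 19.26*g - 9.46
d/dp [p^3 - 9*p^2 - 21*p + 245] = 3*p^2 - 18*p - 21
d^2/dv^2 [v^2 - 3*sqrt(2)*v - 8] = 2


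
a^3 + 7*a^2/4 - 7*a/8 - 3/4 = (a - 3/4)*(a + 1/2)*(a + 2)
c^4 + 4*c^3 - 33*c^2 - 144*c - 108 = (c - 6)*(c + 1)*(c + 3)*(c + 6)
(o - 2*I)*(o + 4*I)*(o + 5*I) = o^3 + 7*I*o^2 - 2*o + 40*I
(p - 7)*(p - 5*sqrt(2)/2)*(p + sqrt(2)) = p^3 - 7*p^2 - 3*sqrt(2)*p^2/2 - 5*p + 21*sqrt(2)*p/2 + 35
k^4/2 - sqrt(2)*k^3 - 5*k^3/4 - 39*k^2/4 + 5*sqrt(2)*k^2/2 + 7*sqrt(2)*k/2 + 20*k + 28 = (k/2 + sqrt(2))*(k - 7/2)*(k + 1)*(k - 4*sqrt(2))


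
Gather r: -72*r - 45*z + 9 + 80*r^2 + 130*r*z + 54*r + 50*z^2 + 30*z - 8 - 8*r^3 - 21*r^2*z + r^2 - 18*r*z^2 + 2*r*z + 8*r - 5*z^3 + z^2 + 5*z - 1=-8*r^3 + r^2*(81 - 21*z) + r*(-18*z^2 + 132*z - 10) - 5*z^3 + 51*z^2 - 10*z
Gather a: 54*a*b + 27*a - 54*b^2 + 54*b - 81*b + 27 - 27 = a*(54*b + 27) - 54*b^2 - 27*b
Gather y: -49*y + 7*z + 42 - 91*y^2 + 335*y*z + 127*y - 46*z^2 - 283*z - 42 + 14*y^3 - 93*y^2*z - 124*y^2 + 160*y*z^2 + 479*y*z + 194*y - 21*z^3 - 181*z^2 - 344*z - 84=14*y^3 + y^2*(-93*z - 215) + y*(160*z^2 + 814*z + 272) - 21*z^3 - 227*z^2 - 620*z - 84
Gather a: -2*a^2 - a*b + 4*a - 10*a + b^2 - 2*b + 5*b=-2*a^2 + a*(-b - 6) + b^2 + 3*b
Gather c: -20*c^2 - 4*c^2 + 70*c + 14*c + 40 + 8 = -24*c^2 + 84*c + 48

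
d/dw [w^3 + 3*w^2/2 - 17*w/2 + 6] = 3*w^2 + 3*w - 17/2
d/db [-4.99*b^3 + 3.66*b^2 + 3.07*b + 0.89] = -14.97*b^2 + 7.32*b + 3.07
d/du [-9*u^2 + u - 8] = 1 - 18*u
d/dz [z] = 1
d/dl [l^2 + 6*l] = 2*l + 6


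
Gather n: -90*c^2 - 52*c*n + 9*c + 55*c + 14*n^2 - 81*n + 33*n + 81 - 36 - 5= -90*c^2 + 64*c + 14*n^2 + n*(-52*c - 48) + 40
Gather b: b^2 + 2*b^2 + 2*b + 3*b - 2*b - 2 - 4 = 3*b^2 + 3*b - 6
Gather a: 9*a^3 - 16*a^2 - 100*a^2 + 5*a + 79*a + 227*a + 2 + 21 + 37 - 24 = 9*a^3 - 116*a^2 + 311*a + 36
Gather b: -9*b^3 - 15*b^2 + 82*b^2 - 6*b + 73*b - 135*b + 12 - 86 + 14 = -9*b^3 + 67*b^2 - 68*b - 60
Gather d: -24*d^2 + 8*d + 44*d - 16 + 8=-24*d^2 + 52*d - 8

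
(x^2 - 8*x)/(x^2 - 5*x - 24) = x/(x + 3)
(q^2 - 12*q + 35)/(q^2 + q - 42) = (q^2 - 12*q + 35)/(q^2 + q - 42)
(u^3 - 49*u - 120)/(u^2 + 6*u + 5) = (u^2 - 5*u - 24)/(u + 1)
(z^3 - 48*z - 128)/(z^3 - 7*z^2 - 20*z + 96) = (z + 4)/(z - 3)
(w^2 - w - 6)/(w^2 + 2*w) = (w - 3)/w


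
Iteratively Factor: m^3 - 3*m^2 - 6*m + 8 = (m - 1)*(m^2 - 2*m - 8) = (m - 4)*(m - 1)*(m + 2)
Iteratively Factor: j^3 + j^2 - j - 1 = (j - 1)*(j^2 + 2*j + 1) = (j - 1)*(j + 1)*(j + 1)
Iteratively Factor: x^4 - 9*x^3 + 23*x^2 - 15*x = (x - 1)*(x^3 - 8*x^2 + 15*x) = x*(x - 1)*(x^2 - 8*x + 15) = x*(x - 5)*(x - 1)*(x - 3)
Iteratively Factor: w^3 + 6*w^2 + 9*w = (w + 3)*(w^2 + 3*w) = w*(w + 3)*(w + 3)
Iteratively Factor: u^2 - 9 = (u - 3)*(u + 3)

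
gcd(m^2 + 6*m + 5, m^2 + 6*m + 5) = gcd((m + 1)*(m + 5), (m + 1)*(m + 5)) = m^2 + 6*m + 5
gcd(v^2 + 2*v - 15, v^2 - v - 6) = v - 3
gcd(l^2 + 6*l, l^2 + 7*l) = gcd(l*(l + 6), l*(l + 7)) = l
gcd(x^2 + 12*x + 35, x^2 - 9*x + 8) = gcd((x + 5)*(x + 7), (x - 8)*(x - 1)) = 1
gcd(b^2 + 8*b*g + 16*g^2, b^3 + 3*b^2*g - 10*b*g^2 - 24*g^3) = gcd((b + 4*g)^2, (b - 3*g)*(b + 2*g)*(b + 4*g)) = b + 4*g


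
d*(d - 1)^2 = d^3 - 2*d^2 + d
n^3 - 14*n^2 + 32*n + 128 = (n - 8)^2*(n + 2)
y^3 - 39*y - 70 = (y - 7)*(y + 2)*(y + 5)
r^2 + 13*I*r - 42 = (r + 6*I)*(r + 7*I)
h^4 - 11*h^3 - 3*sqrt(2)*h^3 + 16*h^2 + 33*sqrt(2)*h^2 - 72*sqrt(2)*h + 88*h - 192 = (h - 8)*(h - 3)*(h - 4*sqrt(2))*(h + sqrt(2))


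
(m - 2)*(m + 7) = m^2 + 5*m - 14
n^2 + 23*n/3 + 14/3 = (n + 2/3)*(n + 7)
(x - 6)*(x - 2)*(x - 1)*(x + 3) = x^4 - 6*x^3 - 7*x^2 + 48*x - 36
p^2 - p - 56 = (p - 8)*(p + 7)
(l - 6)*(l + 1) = l^2 - 5*l - 6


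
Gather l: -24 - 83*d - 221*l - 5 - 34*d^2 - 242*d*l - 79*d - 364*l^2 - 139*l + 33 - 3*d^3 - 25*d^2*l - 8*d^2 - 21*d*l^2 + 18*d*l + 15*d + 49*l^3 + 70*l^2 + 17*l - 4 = -3*d^3 - 42*d^2 - 147*d + 49*l^3 + l^2*(-21*d - 294) + l*(-25*d^2 - 224*d - 343)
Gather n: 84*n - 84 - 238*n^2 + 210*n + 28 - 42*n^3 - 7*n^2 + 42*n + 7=-42*n^3 - 245*n^2 + 336*n - 49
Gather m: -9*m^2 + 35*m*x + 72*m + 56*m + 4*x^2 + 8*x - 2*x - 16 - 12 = -9*m^2 + m*(35*x + 128) + 4*x^2 + 6*x - 28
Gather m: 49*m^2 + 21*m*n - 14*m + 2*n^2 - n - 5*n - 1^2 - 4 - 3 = 49*m^2 + m*(21*n - 14) + 2*n^2 - 6*n - 8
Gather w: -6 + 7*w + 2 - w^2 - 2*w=-w^2 + 5*w - 4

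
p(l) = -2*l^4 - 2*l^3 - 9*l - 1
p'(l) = -8*l^3 - 6*l^2 - 9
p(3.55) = -440.07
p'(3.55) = -442.53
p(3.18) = -298.46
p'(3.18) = -326.93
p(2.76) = -183.94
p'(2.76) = -222.90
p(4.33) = -905.38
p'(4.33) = -770.96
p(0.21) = -2.91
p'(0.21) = -9.34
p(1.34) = -24.32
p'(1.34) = -39.02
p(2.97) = -235.74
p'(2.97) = -271.51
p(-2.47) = -23.07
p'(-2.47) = 74.95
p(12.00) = -45037.00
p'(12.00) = -14697.00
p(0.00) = -1.00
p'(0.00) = -9.00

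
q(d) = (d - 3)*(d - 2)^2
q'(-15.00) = 901.00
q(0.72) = -3.74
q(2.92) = -0.07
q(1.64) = -0.18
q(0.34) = -7.33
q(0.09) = -10.62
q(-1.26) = -45.27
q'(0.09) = 14.76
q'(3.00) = 1.00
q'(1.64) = 1.11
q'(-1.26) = 38.40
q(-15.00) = -5202.00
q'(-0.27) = 20.00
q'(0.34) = 11.59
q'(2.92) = 0.70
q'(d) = (d - 3)*(2*d - 4) + (d - 2)^2 = (d - 2)*(3*d - 8)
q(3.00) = 0.00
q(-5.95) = -565.66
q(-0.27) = -16.85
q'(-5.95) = 205.51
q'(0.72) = 7.48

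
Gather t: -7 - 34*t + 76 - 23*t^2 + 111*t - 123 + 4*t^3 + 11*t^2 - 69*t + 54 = 4*t^3 - 12*t^2 + 8*t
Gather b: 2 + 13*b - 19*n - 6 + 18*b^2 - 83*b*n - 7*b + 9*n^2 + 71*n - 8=18*b^2 + b*(6 - 83*n) + 9*n^2 + 52*n - 12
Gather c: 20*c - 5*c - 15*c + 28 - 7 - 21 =0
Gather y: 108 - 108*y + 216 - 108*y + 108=432 - 216*y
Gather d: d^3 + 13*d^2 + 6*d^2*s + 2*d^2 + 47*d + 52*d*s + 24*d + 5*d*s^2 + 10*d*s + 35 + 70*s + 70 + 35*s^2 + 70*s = d^3 + d^2*(6*s + 15) + d*(5*s^2 + 62*s + 71) + 35*s^2 + 140*s + 105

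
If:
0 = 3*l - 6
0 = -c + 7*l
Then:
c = 14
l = 2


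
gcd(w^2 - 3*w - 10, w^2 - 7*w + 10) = w - 5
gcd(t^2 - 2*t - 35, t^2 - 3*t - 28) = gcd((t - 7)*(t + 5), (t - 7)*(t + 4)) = t - 7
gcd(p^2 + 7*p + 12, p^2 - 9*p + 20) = 1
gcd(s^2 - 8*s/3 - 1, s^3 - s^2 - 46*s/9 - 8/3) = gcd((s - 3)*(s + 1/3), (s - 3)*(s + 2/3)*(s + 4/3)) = s - 3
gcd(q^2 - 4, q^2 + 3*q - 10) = q - 2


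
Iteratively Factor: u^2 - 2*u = (u - 2)*(u)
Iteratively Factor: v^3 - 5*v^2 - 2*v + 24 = (v - 3)*(v^2 - 2*v - 8) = (v - 3)*(v + 2)*(v - 4)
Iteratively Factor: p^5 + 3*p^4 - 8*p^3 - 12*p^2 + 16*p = (p - 1)*(p^4 + 4*p^3 - 4*p^2 - 16*p) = (p - 1)*(p + 4)*(p^3 - 4*p) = p*(p - 1)*(p + 4)*(p^2 - 4) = p*(p - 2)*(p - 1)*(p + 4)*(p + 2)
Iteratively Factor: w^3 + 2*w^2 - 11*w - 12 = (w + 4)*(w^2 - 2*w - 3) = (w + 1)*(w + 4)*(w - 3)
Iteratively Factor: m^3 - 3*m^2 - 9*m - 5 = (m - 5)*(m^2 + 2*m + 1) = (m - 5)*(m + 1)*(m + 1)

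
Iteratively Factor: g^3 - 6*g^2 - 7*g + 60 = (g + 3)*(g^2 - 9*g + 20) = (g - 4)*(g + 3)*(g - 5)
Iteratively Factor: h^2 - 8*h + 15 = (h - 3)*(h - 5)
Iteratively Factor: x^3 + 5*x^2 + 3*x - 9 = (x - 1)*(x^2 + 6*x + 9) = (x - 1)*(x + 3)*(x + 3)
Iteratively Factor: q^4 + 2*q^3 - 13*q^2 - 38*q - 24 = (q + 2)*(q^3 - 13*q - 12) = (q + 2)*(q + 3)*(q^2 - 3*q - 4) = (q + 1)*(q + 2)*(q + 3)*(q - 4)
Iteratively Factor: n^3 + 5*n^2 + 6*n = (n + 2)*(n^2 + 3*n) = n*(n + 2)*(n + 3)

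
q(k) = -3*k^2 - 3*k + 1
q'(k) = -6*k - 3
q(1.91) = -15.67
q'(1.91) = -14.46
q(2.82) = -31.32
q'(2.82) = -19.92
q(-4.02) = -35.42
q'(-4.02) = 21.12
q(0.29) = -0.12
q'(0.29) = -4.74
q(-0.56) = 1.74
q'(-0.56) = 0.36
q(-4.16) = -38.44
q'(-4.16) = 21.96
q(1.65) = -12.12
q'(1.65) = -12.90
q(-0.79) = 1.50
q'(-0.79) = 1.74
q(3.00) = -35.00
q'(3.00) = -21.00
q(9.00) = -269.00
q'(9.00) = -57.00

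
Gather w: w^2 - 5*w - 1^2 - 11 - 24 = w^2 - 5*w - 36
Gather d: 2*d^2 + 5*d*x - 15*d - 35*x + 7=2*d^2 + d*(5*x - 15) - 35*x + 7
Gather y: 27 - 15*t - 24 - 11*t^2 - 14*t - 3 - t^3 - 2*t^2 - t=-t^3 - 13*t^2 - 30*t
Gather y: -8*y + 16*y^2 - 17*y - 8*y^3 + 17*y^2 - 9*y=-8*y^3 + 33*y^2 - 34*y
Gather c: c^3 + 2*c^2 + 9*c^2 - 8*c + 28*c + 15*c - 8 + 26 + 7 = c^3 + 11*c^2 + 35*c + 25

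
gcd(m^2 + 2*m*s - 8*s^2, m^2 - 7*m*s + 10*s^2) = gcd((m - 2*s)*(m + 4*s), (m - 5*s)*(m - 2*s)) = -m + 2*s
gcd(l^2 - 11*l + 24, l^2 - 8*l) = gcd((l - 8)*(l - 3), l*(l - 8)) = l - 8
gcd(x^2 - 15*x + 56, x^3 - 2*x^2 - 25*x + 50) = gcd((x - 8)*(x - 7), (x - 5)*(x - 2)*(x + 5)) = 1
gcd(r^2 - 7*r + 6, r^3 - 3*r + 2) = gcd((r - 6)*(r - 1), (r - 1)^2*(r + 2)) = r - 1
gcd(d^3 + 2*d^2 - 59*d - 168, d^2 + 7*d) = d + 7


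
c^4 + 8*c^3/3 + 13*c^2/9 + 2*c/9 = c*(c + 1/3)^2*(c + 2)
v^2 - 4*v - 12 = (v - 6)*(v + 2)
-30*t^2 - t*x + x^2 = (-6*t + x)*(5*t + x)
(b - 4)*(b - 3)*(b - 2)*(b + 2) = b^4 - 7*b^3 + 8*b^2 + 28*b - 48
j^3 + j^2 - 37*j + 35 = (j - 5)*(j - 1)*(j + 7)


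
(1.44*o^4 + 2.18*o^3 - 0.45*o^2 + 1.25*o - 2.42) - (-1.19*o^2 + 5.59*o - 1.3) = 1.44*o^4 + 2.18*o^3 + 0.74*o^2 - 4.34*o - 1.12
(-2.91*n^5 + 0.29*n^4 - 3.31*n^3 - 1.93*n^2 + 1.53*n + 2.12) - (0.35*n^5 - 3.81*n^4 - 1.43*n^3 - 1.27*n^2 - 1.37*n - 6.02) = -3.26*n^5 + 4.1*n^4 - 1.88*n^3 - 0.66*n^2 + 2.9*n + 8.14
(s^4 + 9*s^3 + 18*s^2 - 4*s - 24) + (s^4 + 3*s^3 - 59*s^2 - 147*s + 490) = 2*s^4 + 12*s^3 - 41*s^2 - 151*s + 466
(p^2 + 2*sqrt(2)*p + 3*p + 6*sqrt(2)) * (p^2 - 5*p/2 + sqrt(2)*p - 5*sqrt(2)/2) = p^4 + p^3/2 + 3*sqrt(2)*p^3 - 7*p^2/2 + 3*sqrt(2)*p^2/2 - 45*sqrt(2)*p/2 + 2*p - 30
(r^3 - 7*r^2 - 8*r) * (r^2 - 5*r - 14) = r^5 - 12*r^4 + 13*r^3 + 138*r^2 + 112*r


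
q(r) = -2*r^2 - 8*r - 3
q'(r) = -4*r - 8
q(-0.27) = -0.99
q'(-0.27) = -6.92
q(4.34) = -75.39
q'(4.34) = -25.36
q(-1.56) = 4.61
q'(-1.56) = -1.76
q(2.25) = -31.12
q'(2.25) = -17.00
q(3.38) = -52.89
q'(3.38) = -21.52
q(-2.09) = 4.98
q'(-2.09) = 0.36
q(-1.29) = 3.99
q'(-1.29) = -2.84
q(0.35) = -6.04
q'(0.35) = -9.40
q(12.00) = -387.00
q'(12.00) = -56.00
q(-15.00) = -333.00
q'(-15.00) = 52.00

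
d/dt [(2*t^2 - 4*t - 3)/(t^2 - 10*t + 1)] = 2*(-8*t^2 + 5*t - 17)/(t^4 - 20*t^3 + 102*t^2 - 20*t + 1)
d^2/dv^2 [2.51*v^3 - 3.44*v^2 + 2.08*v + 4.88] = 15.06*v - 6.88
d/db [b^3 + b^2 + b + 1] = 3*b^2 + 2*b + 1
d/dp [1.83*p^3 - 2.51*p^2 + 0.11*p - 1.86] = 5.49*p^2 - 5.02*p + 0.11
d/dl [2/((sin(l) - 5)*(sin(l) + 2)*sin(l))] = 2*(-3*cos(l) + 6/tan(l) + 10*cos(l)/sin(l)^2)/((sin(l) - 5)^2*(sin(l) + 2)^2)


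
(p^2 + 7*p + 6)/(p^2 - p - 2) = (p + 6)/(p - 2)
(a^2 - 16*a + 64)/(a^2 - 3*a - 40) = (a - 8)/(a + 5)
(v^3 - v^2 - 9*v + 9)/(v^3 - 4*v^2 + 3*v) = (v + 3)/v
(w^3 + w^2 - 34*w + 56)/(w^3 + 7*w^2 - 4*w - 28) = (w - 4)/(w + 2)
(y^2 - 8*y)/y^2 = (y - 8)/y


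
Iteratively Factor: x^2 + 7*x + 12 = (x + 3)*(x + 4)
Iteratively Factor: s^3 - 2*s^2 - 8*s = (s - 4)*(s^2 + 2*s) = (s - 4)*(s + 2)*(s)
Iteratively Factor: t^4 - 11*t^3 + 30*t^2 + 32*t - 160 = (t - 4)*(t^3 - 7*t^2 + 2*t + 40) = (t - 5)*(t - 4)*(t^2 - 2*t - 8) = (t - 5)*(t - 4)^2*(t + 2)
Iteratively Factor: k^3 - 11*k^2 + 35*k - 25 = (k - 1)*(k^2 - 10*k + 25) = (k - 5)*(k - 1)*(k - 5)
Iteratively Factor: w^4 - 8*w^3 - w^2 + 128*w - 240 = (w - 3)*(w^3 - 5*w^2 - 16*w + 80) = (w - 5)*(w - 3)*(w^2 - 16) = (w - 5)*(w - 3)*(w + 4)*(w - 4)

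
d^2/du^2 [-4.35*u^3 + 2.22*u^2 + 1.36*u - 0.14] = 4.44 - 26.1*u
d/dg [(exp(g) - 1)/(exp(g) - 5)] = -4*exp(g)/(exp(g) - 5)^2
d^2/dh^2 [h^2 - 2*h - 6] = 2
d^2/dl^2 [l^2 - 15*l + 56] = 2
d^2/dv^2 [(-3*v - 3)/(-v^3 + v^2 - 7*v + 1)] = 6*((v + 1)*(3*v^2 - 2*v + 7)^2 + (-3*v^2 + 2*v - (v + 1)*(3*v - 1) - 7)*(v^3 - v^2 + 7*v - 1))/(v^3 - v^2 + 7*v - 1)^3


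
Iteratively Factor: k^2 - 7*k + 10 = (k - 5)*(k - 2)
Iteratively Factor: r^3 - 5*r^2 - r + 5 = (r + 1)*(r^2 - 6*r + 5) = (r - 5)*(r + 1)*(r - 1)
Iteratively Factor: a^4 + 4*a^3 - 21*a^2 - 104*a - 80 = (a + 4)*(a^3 - 21*a - 20) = (a - 5)*(a + 4)*(a^2 + 5*a + 4) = (a - 5)*(a + 1)*(a + 4)*(a + 4)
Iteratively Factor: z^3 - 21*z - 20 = (z + 4)*(z^2 - 4*z - 5) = (z - 5)*(z + 4)*(z + 1)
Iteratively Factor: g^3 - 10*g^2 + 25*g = (g)*(g^2 - 10*g + 25) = g*(g - 5)*(g - 5)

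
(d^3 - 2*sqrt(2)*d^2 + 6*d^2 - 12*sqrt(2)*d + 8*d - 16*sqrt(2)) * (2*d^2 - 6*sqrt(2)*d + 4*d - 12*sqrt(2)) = 2*d^5 - 10*sqrt(2)*d^4 + 16*d^4 - 80*sqrt(2)*d^3 + 64*d^3 - 200*sqrt(2)*d^2 + 224*d^2 - 160*sqrt(2)*d + 480*d + 384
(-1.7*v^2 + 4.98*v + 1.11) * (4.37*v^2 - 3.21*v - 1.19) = -7.429*v^4 + 27.2196*v^3 - 9.1121*v^2 - 9.4893*v - 1.3209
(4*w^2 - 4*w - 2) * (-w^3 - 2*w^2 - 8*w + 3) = -4*w^5 - 4*w^4 - 22*w^3 + 48*w^2 + 4*w - 6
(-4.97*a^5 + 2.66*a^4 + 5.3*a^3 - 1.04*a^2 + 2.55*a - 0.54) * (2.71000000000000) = -13.4687*a^5 + 7.2086*a^4 + 14.363*a^3 - 2.8184*a^2 + 6.9105*a - 1.4634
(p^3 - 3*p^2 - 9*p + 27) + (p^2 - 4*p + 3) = p^3 - 2*p^2 - 13*p + 30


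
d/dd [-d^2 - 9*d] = -2*d - 9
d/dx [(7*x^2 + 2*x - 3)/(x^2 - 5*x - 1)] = (-37*x^2 - 8*x - 17)/(x^4 - 10*x^3 + 23*x^2 + 10*x + 1)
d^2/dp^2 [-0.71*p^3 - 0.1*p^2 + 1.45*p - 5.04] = -4.26*p - 0.2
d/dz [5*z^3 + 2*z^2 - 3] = z*(15*z + 4)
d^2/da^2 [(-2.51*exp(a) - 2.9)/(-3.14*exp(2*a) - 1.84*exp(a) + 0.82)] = (24.747596*exp(4*a) + 99.869584*exp(3*a) + 89.041608*exp(2*a) + 43.473008*exp(a) + 6.063244)*exp(a)/(30.959144*exp(6*a) + 54.424992*exp(5*a) + 7.637736*exp(4*a) - 22.196288*exp(3*a) - 1.994568*exp(2*a) + 3.711648*exp(a) - 0.551368)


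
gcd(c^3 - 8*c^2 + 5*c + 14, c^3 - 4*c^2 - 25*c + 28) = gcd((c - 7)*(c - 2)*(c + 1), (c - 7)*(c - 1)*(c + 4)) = c - 7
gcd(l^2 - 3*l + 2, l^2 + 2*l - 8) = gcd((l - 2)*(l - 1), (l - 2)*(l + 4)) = l - 2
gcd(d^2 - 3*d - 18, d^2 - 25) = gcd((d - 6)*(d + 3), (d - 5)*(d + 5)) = 1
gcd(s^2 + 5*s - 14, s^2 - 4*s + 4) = s - 2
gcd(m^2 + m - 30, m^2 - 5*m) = m - 5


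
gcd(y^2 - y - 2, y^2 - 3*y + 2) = y - 2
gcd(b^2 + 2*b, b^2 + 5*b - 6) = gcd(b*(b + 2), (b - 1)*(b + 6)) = 1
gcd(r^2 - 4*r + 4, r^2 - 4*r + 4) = r^2 - 4*r + 4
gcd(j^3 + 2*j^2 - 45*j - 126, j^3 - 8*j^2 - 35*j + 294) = j^2 - j - 42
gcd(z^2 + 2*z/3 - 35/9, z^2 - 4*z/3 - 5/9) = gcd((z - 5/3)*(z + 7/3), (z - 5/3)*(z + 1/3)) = z - 5/3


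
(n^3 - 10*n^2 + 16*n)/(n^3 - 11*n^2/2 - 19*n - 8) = 2*n*(n - 2)/(2*n^2 + 5*n + 2)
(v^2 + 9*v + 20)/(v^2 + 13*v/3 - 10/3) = 3*(v + 4)/(3*v - 2)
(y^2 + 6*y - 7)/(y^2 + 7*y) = (y - 1)/y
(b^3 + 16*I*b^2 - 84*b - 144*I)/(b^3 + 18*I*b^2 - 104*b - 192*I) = (b + 6*I)/(b + 8*I)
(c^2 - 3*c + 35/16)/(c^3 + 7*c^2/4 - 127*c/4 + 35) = (c - 7/4)/(c^2 + 3*c - 28)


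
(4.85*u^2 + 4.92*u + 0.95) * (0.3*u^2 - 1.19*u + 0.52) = 1.455*u^4 - 4.2955*u^3 - 3.0478*u^2 + 1.4279*u + 0.494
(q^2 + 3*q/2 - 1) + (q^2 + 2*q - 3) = 2*q^2 + 7*q/2 - 4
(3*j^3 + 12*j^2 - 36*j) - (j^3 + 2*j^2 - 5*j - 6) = 2*j^3 + 10*j^2 - 31*j + 6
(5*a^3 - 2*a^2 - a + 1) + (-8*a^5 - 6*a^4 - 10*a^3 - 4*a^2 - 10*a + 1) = -8*a^5 - 6*a^4 - 5*a^3 - 6*a^2 - 11*a + 2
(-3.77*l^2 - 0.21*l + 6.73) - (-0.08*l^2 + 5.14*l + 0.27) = -3.69*l^2 - 5.35*l + 6.46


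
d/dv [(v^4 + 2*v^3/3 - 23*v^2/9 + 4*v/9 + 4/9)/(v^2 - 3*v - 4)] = (18*v^5 - 75*v^4 - 180*v^3 - 7*v^2 + 176*v - 4)/(9*(v^4 - 6*v^3 + v^2 + 24*v + 16))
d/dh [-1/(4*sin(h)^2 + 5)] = 4*sin(2*h)/(7 - 2*cos(2*h))^2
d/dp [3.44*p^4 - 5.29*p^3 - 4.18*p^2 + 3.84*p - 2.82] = 13.76*p^3 - 15.87*p^2 - 8.36*p + 3.84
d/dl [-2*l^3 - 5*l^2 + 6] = 2*l*(-3*l - 5)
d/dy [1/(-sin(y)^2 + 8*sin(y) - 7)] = 2*(sin(y) - 4)*cos(y)/(sin(y)^2 - 8*sin(y) + 7)^2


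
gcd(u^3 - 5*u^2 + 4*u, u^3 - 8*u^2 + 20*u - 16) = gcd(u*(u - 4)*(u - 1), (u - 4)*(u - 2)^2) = u - 4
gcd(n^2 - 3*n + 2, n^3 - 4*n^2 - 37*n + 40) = n - 1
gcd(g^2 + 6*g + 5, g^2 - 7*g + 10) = 1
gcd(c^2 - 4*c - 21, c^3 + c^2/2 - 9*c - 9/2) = c + 3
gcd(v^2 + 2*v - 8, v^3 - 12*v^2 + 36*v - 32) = v - 2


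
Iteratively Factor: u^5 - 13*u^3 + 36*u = (u)*(u^4 - 13*u^2 + 36) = u*(u - 2)*(u^3 + 2*u^2 - 9*u - 18) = u*(u - 2)*(u + 3)*(u^2 - u - 6) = u*(u - 2)*(u + 2)*(u + 3)*(u - 3)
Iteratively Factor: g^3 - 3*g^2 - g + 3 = (g - 3)*(g^2 - 1) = (g - 3)*(g + 1)*(g - 1)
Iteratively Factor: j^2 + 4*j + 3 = (j + 1)*(j + 3)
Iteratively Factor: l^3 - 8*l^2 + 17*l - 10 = (l - 5)*(l^2 - 3*l + 2) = (l - 5)*(l - 1)*(l - 2)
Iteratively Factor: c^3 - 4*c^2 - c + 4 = (c - 1)*(c^2 - 3*c - 4) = (c - 4)*(c - 1)*(c + 1)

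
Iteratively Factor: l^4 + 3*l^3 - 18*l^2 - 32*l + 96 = (l + 4)*(l^3 - l^2 - 14*l + 24) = (l - 2)*(l + 4)*(l^2 + l - 12) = (l - 2)*(l + 4)^2*(l - 3)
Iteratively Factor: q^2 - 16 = (q - 4)*(q + 4)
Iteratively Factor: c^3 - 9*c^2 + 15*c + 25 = (c + 1)*(c^2 - 10*c + 25) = (c - 5)*(c + 1)*(c - 5)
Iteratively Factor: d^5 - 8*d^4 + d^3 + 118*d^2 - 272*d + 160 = (d - 5)*(d^4 - 3*d^3 - 14*d^2 + 48*d - 32) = (d - 5)*(d - 2)*(d^3 - d^2 - 16*d + 16) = (d - 5)*(d - 2)*(d + 4)*(d^2 - 5*d + 4) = (d - 5)*(d - 2)*(d - 1)*(d + 4)*(d - 4)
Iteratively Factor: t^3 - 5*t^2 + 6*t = (t)*(t^2 - 5*t + 6) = t*(t - 3)*(t - 2)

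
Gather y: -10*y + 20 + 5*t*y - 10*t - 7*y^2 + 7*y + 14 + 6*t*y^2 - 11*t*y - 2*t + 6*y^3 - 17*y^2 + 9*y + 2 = -12*t + 6*y^3 + y^2*(6*t - 24) + y*(6 - 6*t) + 36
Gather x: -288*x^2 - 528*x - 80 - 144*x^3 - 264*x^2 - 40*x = -144*x^3 - 552*x^2 - 568*x - 80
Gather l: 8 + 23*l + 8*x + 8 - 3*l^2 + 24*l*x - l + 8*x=-3*l^2 + l*(24*x + 22) + 16*x + 16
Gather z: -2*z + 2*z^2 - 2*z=2*z^2 - 4*z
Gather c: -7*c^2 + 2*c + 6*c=-7*c^2 + 8*c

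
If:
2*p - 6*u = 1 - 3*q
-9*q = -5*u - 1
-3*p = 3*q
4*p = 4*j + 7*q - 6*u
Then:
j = -59/196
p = -1/49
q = 1/49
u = -8/49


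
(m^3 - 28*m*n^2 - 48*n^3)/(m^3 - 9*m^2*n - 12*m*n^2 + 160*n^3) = (m^2 - 4*m*n - 12*n^2)/(m^2 - 13*m*n + 40*n^2)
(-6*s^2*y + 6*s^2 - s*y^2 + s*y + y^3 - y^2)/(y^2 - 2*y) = (-6*s^2*y + 6*s^2 - s*y^2 + s*y + y^3 - y^2)/(y*(y - 2))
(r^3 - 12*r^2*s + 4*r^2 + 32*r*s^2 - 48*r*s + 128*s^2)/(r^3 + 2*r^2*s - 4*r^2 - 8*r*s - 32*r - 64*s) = (r^2 - 12*r*s + 32*s^2)/(r^2 + 2*r*s - 8*r - 16*s)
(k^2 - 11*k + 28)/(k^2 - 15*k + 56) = (k - 4)/(k - 8)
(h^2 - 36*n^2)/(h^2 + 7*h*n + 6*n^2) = (h - 6*n)/(h + n)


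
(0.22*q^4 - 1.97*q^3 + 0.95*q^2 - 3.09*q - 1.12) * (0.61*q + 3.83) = 0.1342*q^5 - 0.3591*q^4 - 6.9656*q^3 + 1.7536*q^2 - 12.5179*q - 4.2896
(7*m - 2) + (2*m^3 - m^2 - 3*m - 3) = 2*m^3 - m^2 + 4*m - 5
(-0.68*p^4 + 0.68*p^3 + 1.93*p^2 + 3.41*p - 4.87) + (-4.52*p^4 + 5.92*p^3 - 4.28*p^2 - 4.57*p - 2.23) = -5.2*p^4 + 6.6*p^3 - 2.35*p^2 - 1.16*p - 7.1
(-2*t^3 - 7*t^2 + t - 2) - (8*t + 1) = -2*t^3 - 7*t^2 - 7*t - 3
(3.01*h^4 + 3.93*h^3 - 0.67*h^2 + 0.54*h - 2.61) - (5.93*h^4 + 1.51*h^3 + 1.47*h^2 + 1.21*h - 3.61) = -2.92*h^4 + 2.42*h^3 - 2.14*h^2 - 0.67*h + 1.0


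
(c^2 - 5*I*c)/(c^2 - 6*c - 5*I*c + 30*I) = c/(c - 6)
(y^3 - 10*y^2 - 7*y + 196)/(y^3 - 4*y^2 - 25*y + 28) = (y - 7)/(y - 1)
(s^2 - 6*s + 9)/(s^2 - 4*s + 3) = (s - 3)/(s - 1)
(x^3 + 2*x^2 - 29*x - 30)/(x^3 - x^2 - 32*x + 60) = (x + 1)/(x - 2)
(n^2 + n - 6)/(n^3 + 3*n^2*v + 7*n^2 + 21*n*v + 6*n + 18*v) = (n^2 + n - 6)/(n^3 + 3*n^2*v + 7*n^2 + 21*n*v + 6*n + 18*v)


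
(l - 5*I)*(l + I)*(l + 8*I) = l^3 + 4*I*l^2 + 37*l + 40*I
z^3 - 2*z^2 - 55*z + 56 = (z - 8)*(z - 1)*(z + 7)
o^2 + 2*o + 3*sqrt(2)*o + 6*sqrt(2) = (o + 2)*(o + 3*sqrt(2))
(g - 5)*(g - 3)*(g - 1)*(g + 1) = g^4 - 8*g^3 + 14*g^2 + 8*g - 15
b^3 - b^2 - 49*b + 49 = (b - 7)*(b - 1)*(b + 7)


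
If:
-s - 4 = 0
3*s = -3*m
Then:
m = 4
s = -4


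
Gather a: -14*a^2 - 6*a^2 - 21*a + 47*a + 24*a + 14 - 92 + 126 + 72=-20*a^2 + 50*a + 120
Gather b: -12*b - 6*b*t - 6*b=b*(-6*t - 18)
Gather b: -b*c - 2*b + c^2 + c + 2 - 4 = b*(-c - 2) + c^2 + c - 2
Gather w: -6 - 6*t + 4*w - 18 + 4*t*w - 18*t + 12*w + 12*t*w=-24*t + w*(16*t + 16) - 24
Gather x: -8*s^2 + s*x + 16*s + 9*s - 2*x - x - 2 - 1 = -8*s^2 + 25*s + x*(s - 3) - 3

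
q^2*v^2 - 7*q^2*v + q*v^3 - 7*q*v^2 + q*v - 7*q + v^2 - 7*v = (q + v)*(v - 7)*(q*v + 1)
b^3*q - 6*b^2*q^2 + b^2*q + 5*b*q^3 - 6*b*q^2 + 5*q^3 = (b - 5*q)*(b - q)*(b*q + q)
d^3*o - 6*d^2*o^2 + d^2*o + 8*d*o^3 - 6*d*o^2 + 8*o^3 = (d - 4*o)*(d - 2*o)*(d*o + o)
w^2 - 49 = (w - 7)*(w + 7)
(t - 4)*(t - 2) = t^2 - 6*t + 8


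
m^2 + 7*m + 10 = (m + 2)*(m + 5)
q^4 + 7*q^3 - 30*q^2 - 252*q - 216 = (q - 6)*(q + 1)*(q + 6)^2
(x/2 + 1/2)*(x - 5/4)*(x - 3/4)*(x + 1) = x^4/2 - 33*x^2/32 - x/16 + 15/32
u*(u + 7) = u^2 + 7*u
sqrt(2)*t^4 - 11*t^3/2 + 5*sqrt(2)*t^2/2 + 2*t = t*(t - 2*sqrt(2))*(t - sqrt(2))*(sqrt(2)*t + 1/2)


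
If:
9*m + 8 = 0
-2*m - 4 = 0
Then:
No Solution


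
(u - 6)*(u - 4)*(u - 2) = u^3 - 12*u^2 + 44*u - 48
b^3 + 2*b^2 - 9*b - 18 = (b - 3)*(b + 2)*(b + 3)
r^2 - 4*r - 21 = (r - 7)*(r + 3)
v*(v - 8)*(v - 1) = v^3 - 9*v^2 + 8*v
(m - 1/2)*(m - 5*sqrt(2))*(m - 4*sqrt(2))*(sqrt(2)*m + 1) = sqrt(2)*m^4 - 17*m^3 - sqrt(2)*m^3/2 + 17*m^2/2 + 31*sqrt(2)*m^2 - 31*sqrt(2)*m/2 + 40*m - 20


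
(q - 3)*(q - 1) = q^2 - 4*q + 3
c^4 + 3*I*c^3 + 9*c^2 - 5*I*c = c*(c - I)^2*(c + 5*I)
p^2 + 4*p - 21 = (p - 3)*(p + 7)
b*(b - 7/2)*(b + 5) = b^3 + 3*b^2/2 - 35*b/2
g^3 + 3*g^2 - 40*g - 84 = (g - 6)*(g + 2)*(g + 7)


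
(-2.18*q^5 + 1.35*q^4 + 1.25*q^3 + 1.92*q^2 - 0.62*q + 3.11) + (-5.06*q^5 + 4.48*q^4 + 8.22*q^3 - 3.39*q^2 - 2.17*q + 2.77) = -7.24*q^5 + 5.83*q^4 + 9.47*q^3 - 1.47*q^2 - 2.79*q + 5.88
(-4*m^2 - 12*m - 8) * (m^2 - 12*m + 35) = -4*m^4 + 36*m^3 - 4*m^2 - 324*m - 280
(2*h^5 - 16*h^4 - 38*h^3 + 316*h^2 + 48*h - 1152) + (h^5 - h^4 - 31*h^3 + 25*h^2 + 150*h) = 3*h^5 - 17*h^4 - 69*h^3 + 341*h^2 + 198*h - 1152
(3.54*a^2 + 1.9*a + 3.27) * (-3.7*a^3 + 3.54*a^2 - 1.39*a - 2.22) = -13.098*a^5 + 5.5016*a^4 - 10.2936*a^3 + 1.076*a^2 - 8.7633*a - 7.2594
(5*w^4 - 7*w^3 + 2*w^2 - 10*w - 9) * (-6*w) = -30*w^5 + 42*w^4 - 12*w^3 + 60*w^2 + 54*w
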